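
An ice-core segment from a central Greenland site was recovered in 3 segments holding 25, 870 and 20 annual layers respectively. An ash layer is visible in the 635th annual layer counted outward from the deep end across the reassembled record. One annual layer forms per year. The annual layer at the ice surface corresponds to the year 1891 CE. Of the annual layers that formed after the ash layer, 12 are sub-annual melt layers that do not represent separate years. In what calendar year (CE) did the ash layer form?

1623 CE

Total annual layers = 25 + 870 + 20 = 915.
Between annual layer 635 and the ice surface there are 915 − 635 = 280 annual layers.
Excluding 12 false annual layers: 280 − 12 = 268.
1891 − 268 = 1623 CE.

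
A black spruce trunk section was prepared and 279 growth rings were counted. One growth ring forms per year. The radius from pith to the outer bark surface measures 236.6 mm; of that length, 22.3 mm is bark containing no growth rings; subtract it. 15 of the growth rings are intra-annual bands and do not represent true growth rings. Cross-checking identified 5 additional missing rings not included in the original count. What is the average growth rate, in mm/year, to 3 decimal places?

0.797 mm/year

After corrections the count is 279 − 15 + 5 = 269 growth rings.
Net length = 236.6 − 22.3 = 214.3 mm.
Mean rate = 214.3 mm / 269 years ≈ 0.797 mm/year.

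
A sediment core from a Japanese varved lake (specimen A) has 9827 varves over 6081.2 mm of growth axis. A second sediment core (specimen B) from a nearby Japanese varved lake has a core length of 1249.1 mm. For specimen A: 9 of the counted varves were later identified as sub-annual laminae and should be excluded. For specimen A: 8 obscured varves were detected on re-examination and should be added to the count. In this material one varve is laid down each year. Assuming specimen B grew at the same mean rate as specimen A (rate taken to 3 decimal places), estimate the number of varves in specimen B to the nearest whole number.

Specimen A: after corrections the count is 9827 − 9 + 8 = 9826 varves.
A: Mean rate = 6081.2 mm / 9826 years ≈ 0.619 mm per year.
For B, 1249.1 / 0.619 = 2017.93 years ≈ 2018 varves.

2018 varves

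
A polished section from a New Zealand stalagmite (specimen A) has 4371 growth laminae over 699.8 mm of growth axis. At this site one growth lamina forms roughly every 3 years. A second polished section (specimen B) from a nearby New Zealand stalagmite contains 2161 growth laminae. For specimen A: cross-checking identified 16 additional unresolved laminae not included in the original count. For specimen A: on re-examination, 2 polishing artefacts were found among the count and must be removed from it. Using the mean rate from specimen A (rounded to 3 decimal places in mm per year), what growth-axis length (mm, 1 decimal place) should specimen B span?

343.6 mm

Specimen A: adjusted count: 4371 − 2 + 16 = 4385 growth laminae.
Specimen A: at 3 years per growth lamina, 4385 × 3 = 13155 years.
A: Extension rate ≈ 699.8 / 13155 = 0.053 mm per year.
Specimen B: at 3 years per growth lamina, 2161 × 3 = 6483 years. For B, 0.053 mm/year × 6483 years = 343.6 mm.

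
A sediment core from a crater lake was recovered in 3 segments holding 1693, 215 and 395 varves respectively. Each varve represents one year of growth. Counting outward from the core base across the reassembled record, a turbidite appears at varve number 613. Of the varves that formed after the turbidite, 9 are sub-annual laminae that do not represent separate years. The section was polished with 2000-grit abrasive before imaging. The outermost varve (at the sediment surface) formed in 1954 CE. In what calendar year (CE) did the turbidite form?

Total varves = 1693 + 215 + 395 = 2303.
The turbidite sits at varve 613 from the core base, so 2303 − 613 = 1690 varves formed after it.
1690 − 9 false = 1681 true varves after the turbidite.
Counting back 1681 years from 1954 CE places the turbidite in 1954 − 1681 = 273 CE.

273 CE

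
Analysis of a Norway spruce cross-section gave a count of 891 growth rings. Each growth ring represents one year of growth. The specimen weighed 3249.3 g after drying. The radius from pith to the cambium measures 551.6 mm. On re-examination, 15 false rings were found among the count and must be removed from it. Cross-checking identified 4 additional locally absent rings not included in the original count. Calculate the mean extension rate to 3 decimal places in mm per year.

Correcting the raw count gives 891 − 15 + 4 = 880 true growth rings.
551.6 mm over 880 years gives 551.6 / 880 ≈ 0.627 mm per year.

0.627 mm per year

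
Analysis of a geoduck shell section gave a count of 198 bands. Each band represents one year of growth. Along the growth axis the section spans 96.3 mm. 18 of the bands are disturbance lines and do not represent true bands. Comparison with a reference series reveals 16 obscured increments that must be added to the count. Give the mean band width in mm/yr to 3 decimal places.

0.491 mm/yr

Correcting the raw count gives 198 − 18 + 16 = 196 true bands.
Mean rate = 96.3 mm / 196 years ≈ 0.491 mm/yr.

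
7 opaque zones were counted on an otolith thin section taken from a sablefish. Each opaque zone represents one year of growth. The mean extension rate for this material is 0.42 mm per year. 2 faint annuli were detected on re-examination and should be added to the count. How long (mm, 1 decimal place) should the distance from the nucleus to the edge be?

After corrections the count is 7 + 2 = 9 opaque zones.
Length ≈ 0.42 × 9 = 3.8 mm.

3.8 mm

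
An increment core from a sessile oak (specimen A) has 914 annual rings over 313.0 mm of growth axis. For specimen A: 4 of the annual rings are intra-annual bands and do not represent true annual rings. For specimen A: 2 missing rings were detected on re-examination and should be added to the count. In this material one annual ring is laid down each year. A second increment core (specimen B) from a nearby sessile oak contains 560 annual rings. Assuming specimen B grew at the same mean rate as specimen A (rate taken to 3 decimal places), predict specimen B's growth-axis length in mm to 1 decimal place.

192.1 mm

Specimen A: correcting the raw count gives 914 − 4 + 2 = 912 true annual rings.
A: 313.0 mm over 912 years gives 313.0 / 912 ≈ 0.343 mm/yr.
For B, 0.343 mm/year × 560 years = 192.1 mm.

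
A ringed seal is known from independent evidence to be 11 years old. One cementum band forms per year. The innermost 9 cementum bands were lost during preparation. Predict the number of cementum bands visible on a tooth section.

2 cementum bands

At one cementum band per year, 11 years correspond to 11 cementum bands.
Less the 9 uncaptured cementum bands: 11 − 9 = 2.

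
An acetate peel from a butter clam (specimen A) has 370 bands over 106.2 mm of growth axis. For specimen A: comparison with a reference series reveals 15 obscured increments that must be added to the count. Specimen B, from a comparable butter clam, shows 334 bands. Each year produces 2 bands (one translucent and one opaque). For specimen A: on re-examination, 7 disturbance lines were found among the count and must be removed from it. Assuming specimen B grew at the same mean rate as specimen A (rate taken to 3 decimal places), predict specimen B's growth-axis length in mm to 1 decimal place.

Specimen A: after corrections the count is 370 − 7 + 15 = 378 bands.
Specimen A: dividing by 2 bands per year: 378 / 2 = 189 years.
A: Mean rate = 106.2 mm / 189 years ≈ 0.562 mm per year.
Specimen B: 334 bands at 2 per year is 334 / 2 = 167 years. For B, 0.562 mm/year × 167 years = 93.9 mm.

93.9 mm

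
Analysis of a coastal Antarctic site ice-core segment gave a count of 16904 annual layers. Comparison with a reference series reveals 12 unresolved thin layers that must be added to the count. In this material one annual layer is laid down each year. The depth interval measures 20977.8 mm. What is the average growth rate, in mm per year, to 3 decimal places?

1.240 mm per year

Correcting the raw count gives 16904 + 12 = 16916 true annual layers.
Extension rate ≈ 20977.8 / 16916 = 1.240 mm per year.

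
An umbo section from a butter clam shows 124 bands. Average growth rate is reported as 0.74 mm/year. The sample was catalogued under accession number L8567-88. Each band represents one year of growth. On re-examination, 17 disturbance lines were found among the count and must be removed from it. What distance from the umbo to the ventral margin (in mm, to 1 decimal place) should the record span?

79.2 mm

Correcting the raw count gives 124 − 17 = 107 true bands.
Predicted length = 0.74 mm/year × 107 years = 79.2 mm.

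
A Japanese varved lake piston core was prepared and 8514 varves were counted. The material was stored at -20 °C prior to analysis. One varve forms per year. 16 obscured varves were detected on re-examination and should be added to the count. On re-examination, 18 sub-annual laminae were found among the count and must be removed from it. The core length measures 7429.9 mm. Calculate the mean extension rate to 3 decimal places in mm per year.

0.873 mm per year

True varve count = 8514 − 18 + 16 = 8512.
Extension rate ≈ 7429.9 / 8512 = 0.873 mm per year.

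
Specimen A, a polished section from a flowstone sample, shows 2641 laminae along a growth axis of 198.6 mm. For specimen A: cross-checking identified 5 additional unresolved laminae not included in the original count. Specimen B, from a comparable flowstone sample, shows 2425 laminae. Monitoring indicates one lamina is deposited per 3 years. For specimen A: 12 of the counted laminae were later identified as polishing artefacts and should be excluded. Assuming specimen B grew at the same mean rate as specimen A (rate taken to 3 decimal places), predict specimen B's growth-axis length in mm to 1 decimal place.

181.9 mm

Specimen A: adjusted count: 2641 − 12 + 5 = 2634 laminae.
Specimen A: multiplying by 3 years per lamina: 2634 × 3 = 7902 years.
A: Mean rate = 198.6 mm / 7902 years ≈ 0.025 mm per year.
Specimen B: 2425 laminae at 3 years each span 2425 × 3 = 7275 years. Length of B = 0.025 × 7275 = 181.9 mm.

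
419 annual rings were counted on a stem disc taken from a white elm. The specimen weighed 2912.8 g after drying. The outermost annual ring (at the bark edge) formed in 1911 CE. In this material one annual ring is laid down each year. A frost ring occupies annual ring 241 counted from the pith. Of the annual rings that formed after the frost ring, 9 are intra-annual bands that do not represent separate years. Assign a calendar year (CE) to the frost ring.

The frost ring sits at annual ring 241 from the pith, so 419 − 241 = 178 annual rings formed after it.
Removing the 9 false annual rings leaves 178 − 9 = 169 true annual rings beyond the frost ring.
1911 − 169 = 1742 CE.

1742 CE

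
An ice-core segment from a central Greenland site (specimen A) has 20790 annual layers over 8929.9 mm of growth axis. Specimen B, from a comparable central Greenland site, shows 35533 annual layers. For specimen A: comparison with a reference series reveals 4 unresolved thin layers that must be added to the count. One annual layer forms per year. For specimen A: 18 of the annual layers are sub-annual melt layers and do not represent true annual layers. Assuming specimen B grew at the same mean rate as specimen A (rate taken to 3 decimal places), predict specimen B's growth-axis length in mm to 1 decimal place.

15279.2 mm

Specimen A: after corrections the count is 20790 − 18 + 4 = 20776 annual layers.
A: Mean rate = 8929.9 mm / 20776 years ≈ 0.430 mm/year.
Length of B = 0.430 × 35533 = 15279.2 mm.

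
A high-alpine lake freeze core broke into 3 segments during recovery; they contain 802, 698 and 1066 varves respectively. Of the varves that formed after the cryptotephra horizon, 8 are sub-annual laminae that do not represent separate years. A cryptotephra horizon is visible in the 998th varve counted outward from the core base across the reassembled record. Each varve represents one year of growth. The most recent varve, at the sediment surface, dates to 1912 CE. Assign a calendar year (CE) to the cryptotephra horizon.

Total varves = 802 + 698 + 1066 = 2566.
The cryptotephra horizon sits at varve 998 from the core base, so 2566 − 998 = 1568 varves formed after it.
1568 − 8 false = 1560 true varves after the cryptotephra horizon.
Counting back 1560 years from 1912 CE places the cryptotephra horizon in 1912 − 1560 = 352 CE.

352 CE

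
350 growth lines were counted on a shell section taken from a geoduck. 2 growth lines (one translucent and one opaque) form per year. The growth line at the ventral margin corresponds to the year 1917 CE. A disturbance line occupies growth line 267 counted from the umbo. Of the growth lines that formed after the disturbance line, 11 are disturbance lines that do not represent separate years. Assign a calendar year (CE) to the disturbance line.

1881 CE

The disturbance line sits at growth line 267 from the umbo, so 350 − 267 = 83 growth lines formed after it.
83 − 11 false = 72 true growth lines after the disturbance line.
With 2 growth lines per year, 72 / 2 = 36 years.
The growth line at the ventral margin is 1917 CE, so the disturbance line dates to 1917 − 36 = 1881 CE.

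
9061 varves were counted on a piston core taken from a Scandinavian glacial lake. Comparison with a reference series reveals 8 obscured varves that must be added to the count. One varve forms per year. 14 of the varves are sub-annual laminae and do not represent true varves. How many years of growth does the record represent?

9055 yr

Adjusted count: 9061 − 14 + 8 = 9055 varves.
One varve per year makes the duration 9055 years.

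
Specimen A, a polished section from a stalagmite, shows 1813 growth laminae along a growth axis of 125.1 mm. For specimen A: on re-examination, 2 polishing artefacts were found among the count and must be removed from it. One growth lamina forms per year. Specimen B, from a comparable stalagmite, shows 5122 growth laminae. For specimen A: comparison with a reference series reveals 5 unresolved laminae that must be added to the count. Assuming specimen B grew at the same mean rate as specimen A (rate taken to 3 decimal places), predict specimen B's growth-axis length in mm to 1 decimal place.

353.4 mm

Specimen A: adjusted count: 1813 − 2 + 5 = 1816 growth laminae.
A: Mean rate = 125.1 mm / 1816 years ≈ 0.069 mm per year.
Length of B = 0.069 × 5122 = 353.4 mm.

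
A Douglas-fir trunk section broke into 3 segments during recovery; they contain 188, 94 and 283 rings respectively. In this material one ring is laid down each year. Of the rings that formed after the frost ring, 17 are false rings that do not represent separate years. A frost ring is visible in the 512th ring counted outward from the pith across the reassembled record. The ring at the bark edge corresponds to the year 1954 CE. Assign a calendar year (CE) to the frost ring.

Total rings = 188 + 94 + 283 = 565.
Between ring 512 and the bark edge there are 565 − 512 = 53 rings.
Removing the 17 false rings leaves 53 − 17 = 36 true rings beyond the frost ring.
1954 − 36 = 1918 CE.

1918 CE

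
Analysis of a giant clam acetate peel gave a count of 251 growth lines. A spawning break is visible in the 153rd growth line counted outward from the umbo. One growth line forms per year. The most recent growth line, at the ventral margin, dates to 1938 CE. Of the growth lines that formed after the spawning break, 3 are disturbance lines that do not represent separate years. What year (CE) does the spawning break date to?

1843 CE

251 − 153 = 98 growth lines lie beyond the spawning break toward the ventral margin.
Excluding 3 false growth lines: 98 − 3 = 95.
The growth line at the ventral margin is 1938 CE, so the spawning break dates to 1938 − 95 = 1843 CE.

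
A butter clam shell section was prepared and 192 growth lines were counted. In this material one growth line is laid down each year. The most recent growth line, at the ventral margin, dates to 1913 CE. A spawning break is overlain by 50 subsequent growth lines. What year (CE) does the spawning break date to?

There are 50 growth lines younger than the spawning break.
Counting back 50 years from 1913 CE places the spawning break in 1913 − 50 = 1863 CE.

1863 CE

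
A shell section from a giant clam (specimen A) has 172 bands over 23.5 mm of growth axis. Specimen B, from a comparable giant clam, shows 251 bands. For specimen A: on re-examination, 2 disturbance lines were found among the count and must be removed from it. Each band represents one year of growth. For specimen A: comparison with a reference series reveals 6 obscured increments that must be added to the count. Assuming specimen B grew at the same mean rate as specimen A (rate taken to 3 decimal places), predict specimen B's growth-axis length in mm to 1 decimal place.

33.6 mm

Specimen A: correcting the raw count gives 172 − 2 + 6 = 176 true bands.
A: 23.5 mm over 176 years gives 23.5 / 176 ≈ 0.134 mm/yr.
B's length ≈ 0.134 × 251 = 33.6 mm.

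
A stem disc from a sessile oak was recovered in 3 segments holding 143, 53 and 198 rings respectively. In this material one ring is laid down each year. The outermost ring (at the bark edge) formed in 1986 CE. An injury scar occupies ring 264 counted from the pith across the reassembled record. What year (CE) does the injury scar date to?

Total rings = 143 + 53 + 198 = 394.
394 − 264 = 130 rings lie beyond the injury scar toward the bark edge.
The ring at the bark edge is 1986 CE, so the injury scar dates to 1986 − 130 = 1856 CE.

1856 CE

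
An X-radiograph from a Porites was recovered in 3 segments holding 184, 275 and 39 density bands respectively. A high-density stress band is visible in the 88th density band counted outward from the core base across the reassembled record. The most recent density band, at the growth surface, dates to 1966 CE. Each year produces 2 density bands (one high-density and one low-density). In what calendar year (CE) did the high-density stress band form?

Total density bands = 184 + 275 + 39 = 498.
498 − 88 = 410 density bands lie beyond the high-density stress band toward the growth surface.
Dividing by 2 density bands per year: 410 / 2 = 205 years.
1966 − 205 = 1761 CE.

1761 CE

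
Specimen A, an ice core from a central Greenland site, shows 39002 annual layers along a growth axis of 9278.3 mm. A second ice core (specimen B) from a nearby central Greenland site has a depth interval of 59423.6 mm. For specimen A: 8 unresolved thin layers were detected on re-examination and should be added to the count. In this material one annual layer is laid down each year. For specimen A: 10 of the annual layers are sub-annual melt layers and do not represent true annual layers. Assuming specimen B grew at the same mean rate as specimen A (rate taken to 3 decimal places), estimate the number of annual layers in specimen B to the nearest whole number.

Specimen A: after corrections the count is 39002 − 10 + 8 = 39000 annual layers.
A: 9278.3 mm over 39000 years gives 9278.3 / 39000 ≈ 0.238 mm per year.
Specimen B: 59423.6 mm / 0.238 mm per year = 249678.99 years ≈ 249679 annual layers.

249679 annual layers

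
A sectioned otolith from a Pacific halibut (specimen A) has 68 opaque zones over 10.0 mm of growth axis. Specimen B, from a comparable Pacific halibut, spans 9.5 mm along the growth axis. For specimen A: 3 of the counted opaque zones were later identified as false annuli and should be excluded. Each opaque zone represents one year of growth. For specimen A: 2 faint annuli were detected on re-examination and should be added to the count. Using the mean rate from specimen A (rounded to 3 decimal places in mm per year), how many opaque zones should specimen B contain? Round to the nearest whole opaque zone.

Specimen A: true opaque zone count = 68 − 3 + 2 = 67.
A: 10.0 mm over 67 years gives 10.0 / 67 ≈ 0.149 mm/yr.
Specimen B: 9.5 mm / 0.149 mm per year = 63.76 years ≈ 64 opaque zones.

64 opaque zones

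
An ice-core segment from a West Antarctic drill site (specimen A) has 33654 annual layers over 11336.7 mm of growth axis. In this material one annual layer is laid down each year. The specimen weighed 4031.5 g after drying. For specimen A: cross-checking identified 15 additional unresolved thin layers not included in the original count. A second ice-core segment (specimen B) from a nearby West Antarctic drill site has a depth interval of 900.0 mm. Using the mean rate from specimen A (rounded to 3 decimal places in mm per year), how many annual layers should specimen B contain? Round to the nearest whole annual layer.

2671 annual layers

Specimen A: correcting the raw count gives 33654 + 15 = 33669 true annual layers.
A: 11336.7 mm over 33669 years gives 11336.7 / 33669 ≈ 0.337 mm/year.
Specimen B: 900.0 mm / 0.337 mm per year = 2670.62 years ≈ 2671 annual layers.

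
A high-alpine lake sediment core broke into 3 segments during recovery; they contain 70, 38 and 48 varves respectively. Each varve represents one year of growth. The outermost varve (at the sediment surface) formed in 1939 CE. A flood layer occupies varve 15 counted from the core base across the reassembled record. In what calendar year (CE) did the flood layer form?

Total varves = 70 + 38 + 48 = 156.
156 − 15 = 141 varves lie beyond the flood layer toward the sediment surface.
1939 − 141 = 1798 CE.

1798 CE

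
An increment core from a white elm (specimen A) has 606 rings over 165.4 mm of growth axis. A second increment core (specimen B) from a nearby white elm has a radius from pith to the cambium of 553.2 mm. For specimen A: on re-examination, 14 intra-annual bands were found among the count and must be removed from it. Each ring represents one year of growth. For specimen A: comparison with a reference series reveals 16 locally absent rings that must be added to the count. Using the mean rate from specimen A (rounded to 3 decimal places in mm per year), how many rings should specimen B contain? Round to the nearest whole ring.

2034 rings

Specimen A: correcting the raw count gives 606 − 14 + 16 = 608 true rings.
A: Extension rate ≈ 165.4 / 608 = 0.272 mm per year.
Specimen B: 553.2 mm / 0.272 mm per year = 2033.82 years ≈ 2034 rings.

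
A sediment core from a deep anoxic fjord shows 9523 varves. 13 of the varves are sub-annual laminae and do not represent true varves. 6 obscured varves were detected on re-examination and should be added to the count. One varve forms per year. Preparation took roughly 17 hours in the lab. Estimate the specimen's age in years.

Correcting the raw count gives 9523 − 13 + 6 = 9516 true varves.
At one varve per year, that is 9516 years.

9516 yr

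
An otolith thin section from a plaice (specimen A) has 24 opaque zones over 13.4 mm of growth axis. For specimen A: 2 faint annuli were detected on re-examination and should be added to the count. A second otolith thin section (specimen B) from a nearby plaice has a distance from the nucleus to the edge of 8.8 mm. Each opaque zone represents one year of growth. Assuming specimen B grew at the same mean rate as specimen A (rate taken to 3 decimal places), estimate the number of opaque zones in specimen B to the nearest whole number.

Specimen A: adjusted count: 24 + 2 = 26 opaque zones.
A: Extension rate ≈ 13.4 / 26 = 0.515 mm/year.
For B, 8.8 / 0.515 = 17.09 years ≈ 17 opaque zones.

17 opaque zones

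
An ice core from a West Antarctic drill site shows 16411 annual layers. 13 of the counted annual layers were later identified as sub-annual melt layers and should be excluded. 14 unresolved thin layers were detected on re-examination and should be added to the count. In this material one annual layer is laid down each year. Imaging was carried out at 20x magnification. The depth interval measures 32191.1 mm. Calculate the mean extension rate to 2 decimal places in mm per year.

After corrections the count is 16411 − 13 + 14 = 16412 annual layers.
Extension rate ≈ 32191.1 / 16412 = 1.96 mm per year.

1.96 mm per year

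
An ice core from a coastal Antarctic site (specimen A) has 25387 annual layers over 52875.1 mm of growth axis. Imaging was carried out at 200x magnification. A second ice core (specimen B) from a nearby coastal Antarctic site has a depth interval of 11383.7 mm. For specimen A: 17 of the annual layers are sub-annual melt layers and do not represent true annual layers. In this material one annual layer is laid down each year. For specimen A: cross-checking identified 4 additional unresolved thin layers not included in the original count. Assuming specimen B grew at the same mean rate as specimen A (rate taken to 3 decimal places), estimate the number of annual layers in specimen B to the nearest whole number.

5462 annual layers

Specimen A: true annual layer count = 25387 − 17 + 4 = 25374.
A: 52875.1 mm over 25374 years gives 52875.1 / 25374 ≈ 2.084 mm/yr.
B spans 11383.7 / 2.084 = 5462.43 years ≈ 5462 annual layers.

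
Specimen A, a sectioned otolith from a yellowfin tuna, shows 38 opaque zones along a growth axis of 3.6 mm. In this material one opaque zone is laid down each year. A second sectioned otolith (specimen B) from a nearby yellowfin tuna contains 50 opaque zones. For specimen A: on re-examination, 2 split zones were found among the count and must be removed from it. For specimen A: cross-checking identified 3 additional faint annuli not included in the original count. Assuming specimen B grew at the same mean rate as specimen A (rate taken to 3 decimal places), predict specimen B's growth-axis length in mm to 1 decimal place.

4.6 mm

Specimen A: adjusted count: 38 − 2 + 3 = 39 opaque zones.
A: 3.6 mm over 39 years gives 3.6 / 39 ≈ 0.092 mm/yr.
B's length ≈ 0.092 × 50 = 4.6 mm.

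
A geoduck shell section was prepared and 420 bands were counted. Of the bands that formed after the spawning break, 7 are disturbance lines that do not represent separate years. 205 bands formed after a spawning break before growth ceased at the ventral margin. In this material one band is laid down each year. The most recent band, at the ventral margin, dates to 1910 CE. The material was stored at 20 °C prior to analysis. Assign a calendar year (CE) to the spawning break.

1712 CE

There are 205 bands younger than the spawning break.
Excluding 7 false bands: 205 − 7 = 198.
Counting back 198 years from 1910 CE places the spawning break in 1910 − 198 = 1712 CE.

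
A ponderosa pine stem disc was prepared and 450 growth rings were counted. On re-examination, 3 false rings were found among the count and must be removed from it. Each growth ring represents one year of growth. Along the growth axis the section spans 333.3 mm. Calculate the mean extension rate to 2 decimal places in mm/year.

0.75 mm/year

Adjusted count: 450 − 3 = 447 growth rings.
Extension rate ≈ 333.3 / 447 = 0.75 mm/year.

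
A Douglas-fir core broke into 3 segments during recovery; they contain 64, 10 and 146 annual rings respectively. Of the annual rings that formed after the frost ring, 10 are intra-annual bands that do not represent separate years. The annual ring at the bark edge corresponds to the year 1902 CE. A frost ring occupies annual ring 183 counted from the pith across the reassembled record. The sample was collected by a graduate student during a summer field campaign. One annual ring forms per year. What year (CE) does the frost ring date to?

Total annual rings = 64 + 10 + 146 = 220.
The frost ring sits at annual ring 183 from the pith, so 220 − 183 = 37 annual rings formed after it.
Removing the 10 false annual rings leaves 37 − 10 = 27 true annual rings beyond the frost ring.
1902 − 27 = 1875 CE.

1875 CE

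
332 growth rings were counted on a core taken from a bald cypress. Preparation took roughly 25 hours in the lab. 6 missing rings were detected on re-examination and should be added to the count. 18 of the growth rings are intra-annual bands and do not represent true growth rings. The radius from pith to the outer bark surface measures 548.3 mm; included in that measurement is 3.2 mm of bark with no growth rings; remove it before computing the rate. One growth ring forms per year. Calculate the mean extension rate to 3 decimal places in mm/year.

Adjusted count: 332 − 18 + 6 = 320 growth rings.
Net length = 548.3 − 3.2 = 545.1 mm.
Mean rate = 545.1 mm / 320 years ≈ 1.703 mm/year.

1.703 mm/year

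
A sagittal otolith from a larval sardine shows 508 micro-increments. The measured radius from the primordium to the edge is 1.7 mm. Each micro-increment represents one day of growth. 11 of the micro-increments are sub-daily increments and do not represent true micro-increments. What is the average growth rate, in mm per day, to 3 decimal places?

0.003 mm per day

True micro-increment count = 508 − 11 = 497.
Mean rate = 1.7 mm / 497 days ≈ 0.003 mm per day.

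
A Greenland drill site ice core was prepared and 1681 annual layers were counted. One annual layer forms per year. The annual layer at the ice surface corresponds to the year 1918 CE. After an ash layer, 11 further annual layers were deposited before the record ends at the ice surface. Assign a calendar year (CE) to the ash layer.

1907 CE

There are 11 annual layers younger than the ash layer.
Counting back 11 years from 1918 CE places the ash layer in 1918 − 11 = 1907 CE.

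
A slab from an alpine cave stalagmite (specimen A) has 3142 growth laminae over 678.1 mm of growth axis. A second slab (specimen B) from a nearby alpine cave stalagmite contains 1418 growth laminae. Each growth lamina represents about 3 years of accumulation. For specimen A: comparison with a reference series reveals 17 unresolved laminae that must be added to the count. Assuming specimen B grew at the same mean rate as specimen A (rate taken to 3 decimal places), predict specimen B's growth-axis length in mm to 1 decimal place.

306.3 mm

Specimen A: true growth lamina count = 3142 + 17 = 3159.
Specimen A: 3159 growth laminae at 3 years each span 3159 × 3 = 9477 years.
A: 678.1 mm over 9477 years gives 678.1 / 9477 ≈ 0.072 mm per year.
Specimen B: 1418 growth laminae at 3 years each span 1418 × 3 = 4254 years. For B, 0.072 mm/year × 4254 years = 306.3 mm.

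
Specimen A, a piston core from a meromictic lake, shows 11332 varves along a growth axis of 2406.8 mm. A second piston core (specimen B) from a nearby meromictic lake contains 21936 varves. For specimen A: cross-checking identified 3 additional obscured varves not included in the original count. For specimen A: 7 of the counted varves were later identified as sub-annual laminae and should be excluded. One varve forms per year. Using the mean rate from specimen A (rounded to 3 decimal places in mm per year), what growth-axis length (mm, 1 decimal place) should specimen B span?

4650.4 mm

Specimen A: true varve count = 11332 − 7 + 3 = 11328.
A: 2406.8 mm over 11328 years gives 2406.8 / 11328 ≈ 0.212 mm/year.
B's length ≈ 0.212 × 21936 = 4650.4 mm.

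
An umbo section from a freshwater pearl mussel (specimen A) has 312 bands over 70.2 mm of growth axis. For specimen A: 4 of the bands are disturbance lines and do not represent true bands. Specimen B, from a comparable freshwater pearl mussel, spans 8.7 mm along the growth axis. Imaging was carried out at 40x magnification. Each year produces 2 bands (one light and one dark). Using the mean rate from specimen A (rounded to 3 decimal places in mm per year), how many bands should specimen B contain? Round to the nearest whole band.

Specimen A: after corrections the count is 312 − 4 = 308 bands.
Specimen A: 308 bands at 2 per year is 308 / 2 = 154 years.
A: 70.2 mm over 154 years gives 70.2 / 154 ≈ 0.456 mm per year.
For B, 8.7 / 0.456 = 19.08 years; at 2 bands per year that is 19.08 × 2 ≈ 38 bands.

38 bands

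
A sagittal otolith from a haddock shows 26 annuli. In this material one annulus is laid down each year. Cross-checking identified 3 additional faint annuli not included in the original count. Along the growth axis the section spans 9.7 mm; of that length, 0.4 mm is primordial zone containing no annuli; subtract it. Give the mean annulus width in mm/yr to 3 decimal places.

0.321 mm/yr

Adjusted count: 26 + 3 = 29 annuli.
Net length = 9.7 − 0.4 = 9.3 mm.
9.3 mm over 29 years gives 9.3 / 29 ≈ 0.321 mm/yr.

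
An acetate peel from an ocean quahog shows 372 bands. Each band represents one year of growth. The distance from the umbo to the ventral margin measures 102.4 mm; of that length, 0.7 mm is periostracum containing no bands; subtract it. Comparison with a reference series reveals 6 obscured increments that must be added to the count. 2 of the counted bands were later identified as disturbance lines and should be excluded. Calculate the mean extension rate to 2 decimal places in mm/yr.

After corrections the count is 372 − 2 + 6 = 376 bands.
Net length = 102.4 − 0.7 = 101.7 mm.
101.7 mm over 376 years gives 101.7 / 376 ≈ 0.27 mm/yr.

0.27 mm/yr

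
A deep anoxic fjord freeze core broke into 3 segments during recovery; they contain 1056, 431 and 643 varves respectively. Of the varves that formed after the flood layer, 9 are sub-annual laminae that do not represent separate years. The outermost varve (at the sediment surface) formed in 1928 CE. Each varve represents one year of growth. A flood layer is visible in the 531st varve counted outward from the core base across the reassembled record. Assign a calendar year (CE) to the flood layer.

Total varves = 1056 + 431 + 643 = 2130.
2130 − 531 = 1599 varves lie beyond the flood layer toward the sediment surface.
Removing the 9 false varves leaves 1599 − 9 = 1590 true varves beyond the flood layer.
Counting back 1590 years from 1928 CE places the flood layer in 1928 − 1590 = 338 CE.

338 CE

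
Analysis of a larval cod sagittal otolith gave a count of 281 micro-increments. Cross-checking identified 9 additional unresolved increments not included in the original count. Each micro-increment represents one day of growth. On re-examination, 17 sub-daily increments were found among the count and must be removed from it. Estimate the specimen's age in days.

273 d

Correcting the raw count gives 281 − 17 + 9 = 273 true micro-increments.
With a one-to-one micro-increment periodicity this is 273 days.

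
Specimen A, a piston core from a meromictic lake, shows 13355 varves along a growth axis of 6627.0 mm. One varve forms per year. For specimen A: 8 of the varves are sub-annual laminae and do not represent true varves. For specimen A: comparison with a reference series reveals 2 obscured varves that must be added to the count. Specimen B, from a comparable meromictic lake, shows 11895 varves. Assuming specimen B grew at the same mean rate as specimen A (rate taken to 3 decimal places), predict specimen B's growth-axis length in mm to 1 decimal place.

5899.9 mm

Specimen A: after corrections the count is 13355 − 8 + 2 = 13349 varves.
A: Mean rate = 6627.0 mm / 13349 years ≈ 0.496 mm/yr.
For B, 0.496 mm/year × 11895 years = 5899.9 mm.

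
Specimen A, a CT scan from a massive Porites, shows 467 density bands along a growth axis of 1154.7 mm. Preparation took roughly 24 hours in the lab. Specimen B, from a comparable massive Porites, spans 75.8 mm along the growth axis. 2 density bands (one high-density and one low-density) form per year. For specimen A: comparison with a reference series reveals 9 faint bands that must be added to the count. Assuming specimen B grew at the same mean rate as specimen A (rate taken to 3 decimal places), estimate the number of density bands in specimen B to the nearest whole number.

31 density bands

Specimen A: true density band count = 467 + 9 = 476.
Specimen A: 476 density bands at 2 per year is 476 / 2 = 238 years.
A: 1154.7 mm over 238 years gives 1154.7 / 238 ≈ 4.852 mm per year.
Specimen B: 75.8 mm / 4.852 mm per year = 15.62 years; at 2 density bands per year that is 15.62 × 2 ≈ 31 density bands.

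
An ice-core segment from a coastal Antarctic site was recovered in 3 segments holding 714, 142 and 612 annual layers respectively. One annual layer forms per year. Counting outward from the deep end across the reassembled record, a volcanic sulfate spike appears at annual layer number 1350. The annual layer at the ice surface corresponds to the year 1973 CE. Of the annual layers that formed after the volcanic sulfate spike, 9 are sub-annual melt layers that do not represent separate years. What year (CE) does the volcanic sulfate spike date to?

1864 CE

Total annual layers = 714 + 142 + 612 = 1468.
Between annual layer 1350 and the ice surface there are 1468 − 1350 = 118 annual layers.
Removing the 9 false annual layers leaves 118 − 9 = 109 true annual layers beyond the volcanic sulfate spike.
Counting back 109 years from 1973 CE places the volcanic sulfate spike in 1973 − 109 = 1864 CE.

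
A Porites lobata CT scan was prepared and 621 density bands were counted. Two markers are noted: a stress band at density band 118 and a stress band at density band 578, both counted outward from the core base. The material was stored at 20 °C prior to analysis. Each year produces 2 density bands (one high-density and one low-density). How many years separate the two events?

Separation: 578 − 118 = 460 density bands.
Dividing by 2 density bands per year: 460 / 2 = 230 years.

230 years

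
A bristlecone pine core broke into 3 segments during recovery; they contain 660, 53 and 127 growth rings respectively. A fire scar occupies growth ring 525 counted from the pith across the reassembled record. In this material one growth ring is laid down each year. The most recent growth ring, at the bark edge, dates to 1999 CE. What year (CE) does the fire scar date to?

Total growth rings = 660 + 53 + 127 = 840.
Between growth ring 525 and the bark edge there are 840 − 525 = 315 growth rings.
1999 − 315 = 1684 CE.

1684 CE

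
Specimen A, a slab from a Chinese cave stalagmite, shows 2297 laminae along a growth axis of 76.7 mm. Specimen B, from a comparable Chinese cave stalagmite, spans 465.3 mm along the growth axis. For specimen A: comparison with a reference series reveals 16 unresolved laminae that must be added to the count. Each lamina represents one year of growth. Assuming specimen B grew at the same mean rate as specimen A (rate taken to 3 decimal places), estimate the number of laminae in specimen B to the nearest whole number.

Specimen A: true lamina count = 2297 + 16 = 2313.
A: Extension rate ≈ 76.7 / 2313 = 0.033 mm/yr.
Specimen B: 465.3 mm / 0.033 mm per year = 14100.00 years ≈ 14100 laminae.

14100 laminae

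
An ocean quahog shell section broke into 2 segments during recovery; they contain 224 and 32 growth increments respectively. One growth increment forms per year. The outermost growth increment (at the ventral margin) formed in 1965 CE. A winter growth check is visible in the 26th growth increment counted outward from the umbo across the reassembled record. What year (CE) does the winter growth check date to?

Total growth increments = 224 + 32 = 256.
The winter growth check sits at growth increment 26 from the umbo, so 256 − 26 = 230 growth increments formed after it.
The growth increment at the ventral margin is 1965 CE, so the winter growth check dates to 1965 − 230 = 1735 CE.

1735 CE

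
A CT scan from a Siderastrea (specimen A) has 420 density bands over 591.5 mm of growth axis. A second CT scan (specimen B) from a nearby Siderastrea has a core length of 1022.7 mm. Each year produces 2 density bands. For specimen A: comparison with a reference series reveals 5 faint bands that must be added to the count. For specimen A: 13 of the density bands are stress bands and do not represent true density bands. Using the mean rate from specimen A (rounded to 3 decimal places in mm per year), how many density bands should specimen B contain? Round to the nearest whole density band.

Specimen A: adjusted count: 420 − 13 + 5 = 412 density bands.
Specimen A: 412 density bands at 2 per year is 412 / 2 = 206 years.
A: Mean rate = 591.5 mm / 206 years ≈ 2.871 mm/yr.
Specimen B: 1022.7 mm / 2.871 mm per year = 356.22 years; at 2 density bands per year that is 356.22 × 2 ≈ 712 density bands.

712 density bands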